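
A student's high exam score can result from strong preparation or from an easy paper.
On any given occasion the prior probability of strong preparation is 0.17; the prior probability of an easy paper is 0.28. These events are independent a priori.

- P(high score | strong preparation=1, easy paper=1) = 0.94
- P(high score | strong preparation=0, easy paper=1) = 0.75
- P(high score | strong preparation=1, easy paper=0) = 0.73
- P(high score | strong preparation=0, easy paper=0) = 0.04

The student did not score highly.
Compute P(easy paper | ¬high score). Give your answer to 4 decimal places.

Weight on easy paper=true, given the evidence: 0.058100 + 0.002856 = 0.060956
The normalizing constant is 0.96*0.83*0.72 + 0.25*0.83*0.28 + 0.27*0.17*0.72 + 0.06*0.17*0.28 = 0.667700
P(easy paper | ¬high score) = 0.060956/0.667700 ≈ 0.0913

P(easy paper | ¬high score) ≈ 0.0913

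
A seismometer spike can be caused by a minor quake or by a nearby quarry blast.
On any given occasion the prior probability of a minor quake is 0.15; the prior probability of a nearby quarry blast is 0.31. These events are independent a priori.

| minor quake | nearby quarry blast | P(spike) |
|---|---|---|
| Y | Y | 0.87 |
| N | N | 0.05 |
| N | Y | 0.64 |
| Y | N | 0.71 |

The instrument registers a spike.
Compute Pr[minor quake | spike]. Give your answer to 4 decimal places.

Pr[minor quake | spike] ≈ 0.3653

P(spike) = 0.05*0.85*0.69 + 0.64*0.85*0.31 + 0.71*0.15*0.69 + 0.87*0.15*0.31 = 0.029325 + 0.168640 + 0.073485 + 0.040455 = 0.311905
Of this, 0.113940 comes from 0.073485 + 0.040455 (the minor quake=true cases).
Hence the posterior is 0.113940/0.311905 ≈ 0.3653.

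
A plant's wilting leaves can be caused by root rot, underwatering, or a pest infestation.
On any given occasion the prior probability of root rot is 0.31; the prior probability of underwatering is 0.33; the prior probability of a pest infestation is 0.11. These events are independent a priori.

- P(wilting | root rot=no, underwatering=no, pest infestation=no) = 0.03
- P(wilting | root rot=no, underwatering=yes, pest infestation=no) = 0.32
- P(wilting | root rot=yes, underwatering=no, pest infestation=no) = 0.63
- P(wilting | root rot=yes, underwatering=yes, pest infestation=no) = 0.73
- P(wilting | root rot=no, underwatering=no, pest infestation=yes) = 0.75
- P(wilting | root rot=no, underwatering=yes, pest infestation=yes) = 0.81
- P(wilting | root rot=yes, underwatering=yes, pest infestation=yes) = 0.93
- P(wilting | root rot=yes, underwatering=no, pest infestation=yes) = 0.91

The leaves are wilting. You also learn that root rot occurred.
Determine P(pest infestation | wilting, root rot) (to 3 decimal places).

Numerator (weight on configurations with pest infestation): 0.067067 + 0.033759 = 0.100826
Denominator P(wilting | root rot): 0.63*0.67*0.89 + 0.91*0.67*0.11 + 0.73*0.33*0.89 + 0.93*0.33*0.11 = 0.690896
P(pest infestation | wilting, root rot) = 0.100826/0.690896 ≈ 0.146

P(pest infestation | wilting, root rot) ≈ 0.146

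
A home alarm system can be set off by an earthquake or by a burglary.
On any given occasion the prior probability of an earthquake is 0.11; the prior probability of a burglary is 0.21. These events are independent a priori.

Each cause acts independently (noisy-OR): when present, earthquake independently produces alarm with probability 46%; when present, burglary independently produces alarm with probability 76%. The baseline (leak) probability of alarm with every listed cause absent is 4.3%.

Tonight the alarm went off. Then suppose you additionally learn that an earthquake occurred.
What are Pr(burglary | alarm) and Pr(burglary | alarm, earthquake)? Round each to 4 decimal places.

Under noisy-OR, P(alarm | causes) = 1 − (1−0.043)·∏(1−qᵢ) over the active causes.
Weight on burglary=true, given the evidence: 0.143973 + 0.020235 = 0.164208
Normalizer over all consistent configurations: 0.043*0.89*0.79 + 0.77032*0.89*0.21 + 0.48322*0.11*0.79 + 0.875973*0.11*0.21 = 0.236433
Posterior = 0.164208 / 0.236433 ≈ 0.6945

With the extra evidence:
P(alarm | earthquake) = 0.48322×0.79 + 0.875973×0.21 = 0.381744 + 0.183954 = 0.565698
Restricting to configurations with burglary present: 0.875973×0.21 = 0.183954.
P(burglary | alarm, earthquake) = 0.183954 / 0.565698 ≈ 0.3252
This is intercausal reasoning (explaining away): once earthquake accounts for the alarm, burglary becomes less likely.

Pr(burglary | alarm) ≈ 0.6945; Pr(burglary | alarm, earthquake) ≈ 0.3252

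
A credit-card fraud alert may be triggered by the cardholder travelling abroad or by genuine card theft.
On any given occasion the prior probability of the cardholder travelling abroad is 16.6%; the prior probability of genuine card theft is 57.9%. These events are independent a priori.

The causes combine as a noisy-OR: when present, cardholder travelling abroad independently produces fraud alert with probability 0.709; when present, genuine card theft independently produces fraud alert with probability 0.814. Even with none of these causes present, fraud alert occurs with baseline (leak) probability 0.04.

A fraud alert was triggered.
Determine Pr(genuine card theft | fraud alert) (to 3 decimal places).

Pr(genuine card theft | fraud alert) ≈ 0.883

Under noisy-OR, P(fraud alert | causes) = 1 − (1−0.04)·∏(1−qᵢ) over the active causes.
Weight on genuine card theft=true, given the evidence: 0.396662 + 0.091120 = 0.487782
The normalizing constant is 0.04*0.834*0.421 + 0.82144*0.834*0.579 + 0.72064*0.166*0.421 + 0.948039*0.166*0.579 = 0.552190
P(genuine card theft | fraud alert) = 0.487782/0.552190 ≈ 0.883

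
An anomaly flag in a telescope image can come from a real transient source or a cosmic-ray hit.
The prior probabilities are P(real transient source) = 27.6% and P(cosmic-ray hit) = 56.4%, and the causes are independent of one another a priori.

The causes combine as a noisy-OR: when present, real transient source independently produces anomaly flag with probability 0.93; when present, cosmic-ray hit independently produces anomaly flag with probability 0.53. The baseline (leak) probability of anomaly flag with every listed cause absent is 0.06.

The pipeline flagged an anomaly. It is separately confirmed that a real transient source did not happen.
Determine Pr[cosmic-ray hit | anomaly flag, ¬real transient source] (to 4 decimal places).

Under noisy-OR, P(anomaly flag | causes) = 1 − (1−0.06)·∏(1−qᵢ) over the active causes.
Sum P(anomaly flag|·) weighted by the priors over both values of cosmic-ray hit:
  P(anomaly flag | ¬real transient source) = 0.06·0.436 + 0.5582·0.564
        = 0.026160 + 0.314825 = 0.340985
Keeping only the cosmic-ray hit-present terms gives 0.314825, so
  P(cosmic-ray hit | anomaly flag, ¬real transient source) = 0.314825 / 0.340985 ≈ 0.9233

Pr[cosmic-ray hit | anomaly flag, ¬real transient source] ≈ 0.9233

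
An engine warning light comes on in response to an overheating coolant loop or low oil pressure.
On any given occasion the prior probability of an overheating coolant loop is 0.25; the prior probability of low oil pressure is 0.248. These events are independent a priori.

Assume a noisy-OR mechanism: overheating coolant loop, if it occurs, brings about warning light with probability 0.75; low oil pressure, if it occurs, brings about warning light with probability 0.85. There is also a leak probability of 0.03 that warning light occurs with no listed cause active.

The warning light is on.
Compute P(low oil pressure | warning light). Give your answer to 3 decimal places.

Under noisy-OR, P(warning light | causes) = 1 − (1−0.03)·∏(1−qᵢ) over the active causes.
For the numerator, keep only low oil pressure=true terms: 0.158937 + 0.059745 = 0.218682
Normalizer over all consistent configurations: 0.03*0.75*0.752 + 0.8545*0.75*0.248 + 0.7575*0.25*0.752 + 0.963625*0.25*0.248 = 0.378012
Posterior = 0.218682 / 0.378012 ≈ 0.579

P(low oil pressure | warning light) ≈ 0.579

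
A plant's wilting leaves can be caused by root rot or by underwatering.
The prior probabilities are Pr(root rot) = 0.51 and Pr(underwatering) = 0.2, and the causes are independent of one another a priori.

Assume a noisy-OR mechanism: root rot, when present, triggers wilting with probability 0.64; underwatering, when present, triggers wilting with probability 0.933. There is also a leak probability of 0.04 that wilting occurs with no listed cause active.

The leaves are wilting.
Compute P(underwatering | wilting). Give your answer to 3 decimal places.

P(underwatering | wilting) ≈ 0.404

Under noisy-OR, P(wilting | causes) = 1 − (1−0.04)·∏(1−qᵢ) over the active causes.
Sum P(wilting|·) weighted by the priors over the 4 (root rot, underwatering) configurations:
  P(wilting) = 0.04×0.49×0.8 + 0.93568×0.49×0.2 + 0.6544×0.51×0.8 + 0.976845×0.51×0.2
        = 0.015680 + 0.091697 + 0.266995 + 0.099638 = 0.474010
The terms with underwatering present sum to 0.191335, so
  P(underwatering | wilting) = 0.191335 / 0.474010 ≈ 0.404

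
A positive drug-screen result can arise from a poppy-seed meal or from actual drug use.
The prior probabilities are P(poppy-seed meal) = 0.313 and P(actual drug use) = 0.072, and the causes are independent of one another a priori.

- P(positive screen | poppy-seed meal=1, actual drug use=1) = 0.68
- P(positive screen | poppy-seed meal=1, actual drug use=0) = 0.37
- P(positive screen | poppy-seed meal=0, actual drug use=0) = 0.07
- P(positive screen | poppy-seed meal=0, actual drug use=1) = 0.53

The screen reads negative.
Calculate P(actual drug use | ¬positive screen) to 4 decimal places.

P(actual drug use | ¬positive screen) ≈ 0.0378

P(¬positive screen) = 0.93·0.687·0.928 + 0.47·0.687·0.072 + 0.63·0.313·0.928 + 0.32·0.313·0.072 = 0.592908 + 0.023248 + 0.182992 + 0.007212 = 0.806360
Restricting to configurations with actual drug use present: 0.023248 + 0.007212 = 0.030460.
Hence the posterior is 0.030460/0.806360 ≈ 0.0378.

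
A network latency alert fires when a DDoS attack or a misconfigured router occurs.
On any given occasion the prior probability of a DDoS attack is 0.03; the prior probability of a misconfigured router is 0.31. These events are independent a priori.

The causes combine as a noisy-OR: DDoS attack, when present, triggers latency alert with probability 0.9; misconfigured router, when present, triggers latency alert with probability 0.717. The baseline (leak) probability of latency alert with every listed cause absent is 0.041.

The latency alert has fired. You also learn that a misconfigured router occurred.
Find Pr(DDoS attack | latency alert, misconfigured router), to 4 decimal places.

Pr(DDoS attack | latency alert, misconfigured router) ≈ 0.0397

Under noisy-OR, P(latency alert | causes) = 1 − (1−0.041)·∏(1−qᵢ) over the active causes.
P(latency alert | misconfigured router) = 0.728603*0.97 + 0.97286*0.03 = 0.706745 + 0.029186 = 0.735931
Restricting to configurations with DDoS attack present: 0.97286*0.03 = 0.029186.
P(DDoS attack | latency alert, misconfigured router) = 0.029186 / 0.735931 ≈ 0.0397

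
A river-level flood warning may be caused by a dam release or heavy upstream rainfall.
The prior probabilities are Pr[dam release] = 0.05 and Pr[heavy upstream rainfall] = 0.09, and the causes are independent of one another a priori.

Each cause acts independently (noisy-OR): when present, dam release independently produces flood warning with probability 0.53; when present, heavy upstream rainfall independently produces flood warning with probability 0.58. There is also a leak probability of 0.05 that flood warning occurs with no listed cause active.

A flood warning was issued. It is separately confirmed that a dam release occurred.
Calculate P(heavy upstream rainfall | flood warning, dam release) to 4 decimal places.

Under noisy-OR, P(flood warning | causes) = 1 − (1−0.05)·∏(1−qᵢ) over the active causes.
Sum P(flood warning|·) weighted by the priors over both values of heavy upstream rainfall:
  P(flood warning | dam release) = 0.5535·0.91 + 0.81247·0.09
        = 0.503685 + 0.073122 = 0.576807
The terms with heavy upstream rainfall present sum to 0.073122, so
  P(heavy upstream rainfall | flood warning, dam release) = 0.073122 / 0.576807 ≈ 0.1268

P(heavy upstream rainfall | flood warning, dam release) ≈ 0.1268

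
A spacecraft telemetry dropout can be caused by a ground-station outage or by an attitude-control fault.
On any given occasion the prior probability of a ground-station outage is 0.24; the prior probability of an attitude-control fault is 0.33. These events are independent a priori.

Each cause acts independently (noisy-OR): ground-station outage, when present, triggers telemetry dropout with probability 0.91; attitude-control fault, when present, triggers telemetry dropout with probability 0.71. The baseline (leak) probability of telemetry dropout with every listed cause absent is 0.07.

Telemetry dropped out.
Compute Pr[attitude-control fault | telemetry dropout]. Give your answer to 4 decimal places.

Pr[attitude-control fault | telemetry dropout] ≈ 0.5873

Under noisy-OR, P(telemetry dropout | causes) = 1 − (1−0.07)·∏(1−qᵢ) over the active causes.
Sum P(telemetry dropout|·) weighted by the priors over the 4 (ground-station outage, attitude-control fault) configurations:
  P(telemetry dropout) = 0.07×0.76×0.67 + 0.7303×0.76×0.33 + 0.9163×0.24×0.67 + 0.975727×0.24×0.33
        = 0.035644 + 0.183159 + 0.147341 + 0.077278 = 0.443422
Keeping only the attitude-control fault-present terms gives 0.260437, so
  P(attitude-control fault | telemetry dropout) = 0.260437 / 0.443422 ≈ 0.5873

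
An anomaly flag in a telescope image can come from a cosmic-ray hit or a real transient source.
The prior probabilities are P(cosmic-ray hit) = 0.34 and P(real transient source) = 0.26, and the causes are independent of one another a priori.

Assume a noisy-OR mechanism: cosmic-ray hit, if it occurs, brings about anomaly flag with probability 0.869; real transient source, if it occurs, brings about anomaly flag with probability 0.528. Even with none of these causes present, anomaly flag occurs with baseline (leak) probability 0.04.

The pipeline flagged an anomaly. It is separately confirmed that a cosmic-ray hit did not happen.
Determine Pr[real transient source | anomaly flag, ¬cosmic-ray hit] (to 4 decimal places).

Pr[real transient source | anomaly flag, ¬cosmic-ray hit] ≈ 0.8277

Under noisy-OR, P(anomaly flag | causes) = 1 − (1−0.04)·∏(1−qᵢ) over the active causes.
P(anomaly flag | ¬cosmic-ray hit) = 0.04×0.74 + 0.54688×0.26 = 0.029600 + 0.142189 = 0.171789
Restricting to configurations with real transient source present: 0.54688×0.26 = 0.142189.
P(real transient source | anomaly flag, ¬cosmic-ray hit) = 0.142189 / 0.171789 ≈ 0.8277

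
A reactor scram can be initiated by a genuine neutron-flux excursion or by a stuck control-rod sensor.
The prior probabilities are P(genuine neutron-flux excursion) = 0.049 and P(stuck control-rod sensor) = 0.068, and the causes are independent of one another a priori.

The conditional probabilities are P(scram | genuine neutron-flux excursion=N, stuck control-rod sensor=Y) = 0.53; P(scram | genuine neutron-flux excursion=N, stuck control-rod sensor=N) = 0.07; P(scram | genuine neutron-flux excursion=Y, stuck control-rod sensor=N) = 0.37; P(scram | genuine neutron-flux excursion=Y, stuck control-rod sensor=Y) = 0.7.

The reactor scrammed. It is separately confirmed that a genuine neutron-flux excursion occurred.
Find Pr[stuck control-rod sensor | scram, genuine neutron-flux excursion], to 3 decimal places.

Sum P(scram|·) weighted by the priors over both values of stuck control-rod sensor:
  P(scram | genuine neutron-flux excursion) = 0.37×0.932 + 0.7×0.068
        = 0.344840 + 0.047600 = 0.392440
Configurations with stuck control-rod sensor contribute 0.047600, so
  P(stuck control-rod sensor | scram, genuine neutron-flux excursion) = 0.047600 / 0.392440 ≈ 0.121

Pr[stuck control-rod sensor | scram, genuine neutron-flux excursion] ≈ 0.121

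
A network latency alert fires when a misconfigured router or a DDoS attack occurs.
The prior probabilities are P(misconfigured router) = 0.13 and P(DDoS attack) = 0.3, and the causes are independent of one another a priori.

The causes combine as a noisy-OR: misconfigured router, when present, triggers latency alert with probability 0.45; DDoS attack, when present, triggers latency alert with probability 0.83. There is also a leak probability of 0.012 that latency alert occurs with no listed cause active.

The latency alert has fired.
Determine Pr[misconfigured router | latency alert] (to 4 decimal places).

Pr[misconfigured router | latency alert] ≈ 0.2553

Under noisy-OR, P(latency alert | causes) = 1 − (1−0.012)·∏(1−qᵢ) over the active causes.
For the numerator, keep only misconfigured router=true terms: 0.041551 + 0.035397 = 0.076948
Denominator P(latency alert): 0.012·0.87·0.7 + 0.83204·0.87·0.3 + 0.4566·0.13·0.7 + 0.907622·0.13·0.3 = 0.301418
P(misconfigured router | latency alert) = 0.076948/0.301418 ≈ 0.2553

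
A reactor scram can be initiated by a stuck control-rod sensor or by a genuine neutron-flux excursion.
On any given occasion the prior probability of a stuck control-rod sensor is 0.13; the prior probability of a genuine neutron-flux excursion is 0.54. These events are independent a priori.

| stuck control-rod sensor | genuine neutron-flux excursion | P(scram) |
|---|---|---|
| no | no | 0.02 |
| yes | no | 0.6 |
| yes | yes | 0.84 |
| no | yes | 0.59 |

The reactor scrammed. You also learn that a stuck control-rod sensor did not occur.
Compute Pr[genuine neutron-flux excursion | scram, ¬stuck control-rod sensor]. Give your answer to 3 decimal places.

P(scram | ¬stuck control-rod sensor) = 0.02·0.46 + 0.59·0.54 = 0.009200 + 0.318600 = 0.327800
Of this, 0.318600 comes from 0.59·0.54 (the genuine neutron-flux excursion=true cases).
Hence the posterior is 0.318600/0.327800 ≈ 0.972.

Pr[genuine neutron-flux excursion | scram, ¬stuck control-rod sensor] ≈ 0.972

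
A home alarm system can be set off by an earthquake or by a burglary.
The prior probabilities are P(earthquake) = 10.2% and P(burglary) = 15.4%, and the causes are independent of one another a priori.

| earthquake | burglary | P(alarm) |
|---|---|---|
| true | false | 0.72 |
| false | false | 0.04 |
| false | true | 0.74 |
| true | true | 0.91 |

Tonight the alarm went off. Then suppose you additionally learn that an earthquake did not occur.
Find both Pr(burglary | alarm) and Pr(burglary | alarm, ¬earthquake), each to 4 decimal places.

Pr(burglary | alarm) ≈ 0.5576; Pr(burglary | alarm, ¬earthquake) ≈ 0.7710

P(alarm) = 0.04×0.898×0.846 + 0.74×0.898×0.154 + 0.72×0.102×0.846 + 0.91×0.102×0.154 = 0.030388 + 0.102336 + 0.062130 + 0.014294 = 0.209148
The burglary-present share is 0.102336 + 0.014294 = 0.116630.
P(burglary | alarm) = 0.116630 / 0.209148 ≈ 0.5576

Now also conditioning on earthquake≠true:
Weight on burglary=true, given the evidence: 0.74×0.154 = 0.113960
The normalizing constant is 0.04×0.846 + 0.74×0.154 = 0.147800
Posterior = 0.113960 / 0.147800 ≈ 0.7710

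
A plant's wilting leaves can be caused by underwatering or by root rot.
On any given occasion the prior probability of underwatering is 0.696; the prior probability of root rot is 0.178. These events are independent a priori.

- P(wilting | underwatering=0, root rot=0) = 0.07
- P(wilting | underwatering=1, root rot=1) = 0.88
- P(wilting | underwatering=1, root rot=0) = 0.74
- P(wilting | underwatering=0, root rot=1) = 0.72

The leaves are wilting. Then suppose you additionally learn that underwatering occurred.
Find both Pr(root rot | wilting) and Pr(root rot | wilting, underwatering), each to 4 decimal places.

By total probability over the 4 (underwatering, root rot) configurations:
  P(wilting) = 0.07*0.304*0.822 + 0.72*0.304*0.178 + 0.74*0.696*0.822 + 0.88*0.696*0.178
        = 0.017492 + 0.038961 + 0.423363 + 0.109021 = 0.588837
Keeping only the root rot-present terms gives 0.147982, so
  P(root rot | wilting) = 0.147982 / 0.588837 ≈ 0.2513

Now also conditioning on underwatering=true:
By total probability over both values of root rot:
  P(wilting | underwatering) = 0.74*0.822 + 0.88*0.178
        = 0.608280 + 0.156640 = 0.764920
Keeping only the root rot-present terms gives 0.156640, so
  P(root rot | wilting, underwatering) = 0.156640 / 0.764920 ≈ 0.2048
— underwatering explains away the evidence for root rot.

Pr(root rot | wilting) ≈ 0.2513; Pr(root rot | wilting, underwatering) ≈ 0.2048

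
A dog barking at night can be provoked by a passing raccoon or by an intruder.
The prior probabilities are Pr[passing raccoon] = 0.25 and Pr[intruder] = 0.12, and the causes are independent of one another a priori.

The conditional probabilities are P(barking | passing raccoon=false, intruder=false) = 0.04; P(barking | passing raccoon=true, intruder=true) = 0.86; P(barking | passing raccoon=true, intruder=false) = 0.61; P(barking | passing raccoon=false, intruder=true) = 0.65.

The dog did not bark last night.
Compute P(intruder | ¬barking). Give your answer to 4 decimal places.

P(¬barking) = 0.96×0.75×0.88 + 0.35×0.75×0.12 + 0.39×0.25×0.88 + 0.14×0.25×0.12 = 0.633600 + 0.031500 + 0.085800 + 0.004200 = 0.755100
Restricting to configurations with intruder present: 0.031500 + 0.004200 = 0.035700.
So P(intruder | ¬barking) = 0.035700/0.755100 ≈ 0.0473.

P(intruder | ¬barking) ≈ 0.0473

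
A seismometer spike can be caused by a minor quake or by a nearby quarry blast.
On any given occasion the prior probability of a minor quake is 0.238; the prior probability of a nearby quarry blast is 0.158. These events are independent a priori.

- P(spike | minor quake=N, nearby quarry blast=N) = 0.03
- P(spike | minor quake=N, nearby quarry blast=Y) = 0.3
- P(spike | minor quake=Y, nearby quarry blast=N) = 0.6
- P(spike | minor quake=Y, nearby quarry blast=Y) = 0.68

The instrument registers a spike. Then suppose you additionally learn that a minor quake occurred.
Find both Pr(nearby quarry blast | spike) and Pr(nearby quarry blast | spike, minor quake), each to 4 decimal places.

Pr(nearby quarry blast | spike) ≈ 0.3066; Pr(nearby quarry blast | spike, minor quake) ≈ 0.1754

P(spike) = 0.03*0.762*0.842 + 0.3*0.762*0.158 + 0.6*0.238*0.842 + 0.68*0.238*0.158 = 0.019248 + 0.036119 + 0.120238 + 0.025571 = 0.201176
Of this, 0.061690 comes from 0.036119 + 0.025571 (the nearby quarry blast=true cases).
P(nearby quarry blast | spike) = 0.061690 / 0.201176 ≈ 0.3066

With the extra evidence:
Numerator (weight on configurations with nearby quarry blast): 0.68×0.158 = 0.107440
The normalizing constant is 0.6×0.842 + 0.68×0.158 = 0.612640
Posterior = 0.107440 / 0.612640 ≈ 0.1754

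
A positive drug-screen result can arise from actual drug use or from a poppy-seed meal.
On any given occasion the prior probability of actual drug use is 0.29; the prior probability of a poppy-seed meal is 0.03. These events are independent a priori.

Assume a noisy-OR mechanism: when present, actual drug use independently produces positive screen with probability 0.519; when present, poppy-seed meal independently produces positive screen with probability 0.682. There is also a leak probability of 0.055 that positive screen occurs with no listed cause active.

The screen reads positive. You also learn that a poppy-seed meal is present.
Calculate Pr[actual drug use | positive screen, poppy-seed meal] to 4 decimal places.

Under noisy-OR, P(positive screen | causes) = 1 − (1−0.055)·∏(1−qᵢ) over the active causes.
For the numerator, keep only actual drug use=true terms: 0.855455·0.29 = 0.248082
The normalizing constant is 0.69949·0.71 + 0.855455·0.29 = 0.744720
Posterior = 0.248082 / 0.744720 ≈ 0.3331

Pr[actual drug use | positive screen, poppy-seed meal] ≈ 0.3331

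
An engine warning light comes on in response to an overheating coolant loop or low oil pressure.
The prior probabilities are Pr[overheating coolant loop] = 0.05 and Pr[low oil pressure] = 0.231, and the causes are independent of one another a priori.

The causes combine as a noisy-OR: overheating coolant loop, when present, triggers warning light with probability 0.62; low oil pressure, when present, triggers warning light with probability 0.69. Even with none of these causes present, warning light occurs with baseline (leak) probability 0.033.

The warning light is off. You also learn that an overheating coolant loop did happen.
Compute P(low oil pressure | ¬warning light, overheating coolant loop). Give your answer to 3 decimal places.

P(low oil pressure | ¬warning light, overheating coolant loop) ≈ 0.085

Under noisy-OR, P(warning light | causes) = 1 − (1−0.033)·∏(1−qᵢ) over the active causes.
P(¬warning light | overheating coolant loop) = 0.36746·0.769 + 0.113913·0.231 = 0.282577 + 0.026314 = 0.308891
The low oil pressure-present share is 0.113913·0.231 = 0.026314.
Hence the posterior is 0.026314/0.308891 ≈ 0.085.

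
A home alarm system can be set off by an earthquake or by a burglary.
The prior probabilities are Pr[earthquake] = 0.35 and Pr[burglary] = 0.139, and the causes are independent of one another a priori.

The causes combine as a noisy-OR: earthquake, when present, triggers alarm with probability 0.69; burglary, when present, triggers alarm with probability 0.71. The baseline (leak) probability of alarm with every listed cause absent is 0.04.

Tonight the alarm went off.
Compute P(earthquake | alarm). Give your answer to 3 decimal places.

P(earthquake | alarm) ≈ 0.745

Under noisy-OR, P(alarm | causes) = 1 − (1−0.04)·∏(1−qᵢ) over the active causes.
Weight on earthquake=true, given the evidence: 0.211668 + 0.044451 = 0.256119
The normalizing constant is 0.04·0.65·0.861 + 0.7216·0.65·0.139 + 0.7024·0.35·0.861 + 0.913696·0.35·0.139 = 0.343702
P(earthquake | alarm) = 0.256119/0.343702 ≈ 0.745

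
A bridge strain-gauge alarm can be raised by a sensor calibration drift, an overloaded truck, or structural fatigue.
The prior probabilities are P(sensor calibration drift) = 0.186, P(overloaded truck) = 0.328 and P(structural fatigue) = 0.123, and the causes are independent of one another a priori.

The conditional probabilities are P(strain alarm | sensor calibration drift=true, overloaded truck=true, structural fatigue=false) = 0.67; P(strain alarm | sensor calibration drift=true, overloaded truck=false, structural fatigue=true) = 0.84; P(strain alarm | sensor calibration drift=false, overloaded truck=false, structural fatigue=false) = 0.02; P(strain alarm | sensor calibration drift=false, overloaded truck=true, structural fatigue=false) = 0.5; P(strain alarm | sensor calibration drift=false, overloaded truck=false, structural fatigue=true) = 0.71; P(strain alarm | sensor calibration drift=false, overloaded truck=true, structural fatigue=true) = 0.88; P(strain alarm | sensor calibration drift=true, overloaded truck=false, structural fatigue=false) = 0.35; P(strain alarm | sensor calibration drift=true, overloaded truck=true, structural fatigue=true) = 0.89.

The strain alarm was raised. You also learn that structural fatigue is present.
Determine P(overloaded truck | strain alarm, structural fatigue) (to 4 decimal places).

P(strain alarm | structural fatigue) = 0.71·0.814·0.672 + 0.88·0.814·0.328 + 0.84·0.186·0.672 + 0.89·0.186·0.328 = 0.388376 + 0.234953 + 0.104993 + 0.054297 = 0.782619
Restricting to configurations with overloaded truck present: 0.234953 + 0.054297 = 0.289250.
Hence the posterior is 0.289250/0.782619 ≈ 0.3696.

P(overloaded truck | strain alarm, structural fatigue) ≈ 0.3696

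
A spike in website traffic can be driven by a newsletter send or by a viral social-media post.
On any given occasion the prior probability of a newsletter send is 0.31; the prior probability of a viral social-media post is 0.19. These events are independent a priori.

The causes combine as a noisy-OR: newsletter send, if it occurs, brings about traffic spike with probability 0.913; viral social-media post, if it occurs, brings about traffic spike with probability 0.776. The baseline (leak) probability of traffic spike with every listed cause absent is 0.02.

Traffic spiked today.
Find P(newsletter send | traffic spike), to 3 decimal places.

P(newsletter send | traffic spike) ≈ 0.717

Under noisy-OR, P(traffic spike | causes) = 1 − (1−0.02)·∏(1−qᵢ) over the active causes.
For the numerator, keep only newsletter send=true terms: 0.229691 + 0.057775 = 0.287466
Denominator P(traffic spike): 0.02×0.69×0.81 + 0.78048×0.69×0.19 + 0.91474×0.31×0.81 + 0.980902×0.31×0.19 = 0.400965
Posterior = 0.287466 / 0.400965 ≈ 0.717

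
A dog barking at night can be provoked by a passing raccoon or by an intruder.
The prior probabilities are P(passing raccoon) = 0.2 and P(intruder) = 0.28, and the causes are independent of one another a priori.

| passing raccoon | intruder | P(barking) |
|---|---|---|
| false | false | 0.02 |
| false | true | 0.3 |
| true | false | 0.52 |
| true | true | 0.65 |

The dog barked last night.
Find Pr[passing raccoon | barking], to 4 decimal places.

Pr[passing raccoon | barking] ≈ 0.5857

By total probability over the 4 (passing raccoon, intruder) configurations:
  P(barking) = 0.02×0.8×0.72 + 0.3×0.8×0.28 + 0.52×0.2×0.72 + 0.65×0.2×0.28
        = 0.011520 + 0.067200 + 0.074880 + 0.036400 = 0.190000
The terms with passing raccoon present sum to 0.111280, so
  P(passing raccoon | barking) = 0.111280 / 0.190000 ≈ 0.5857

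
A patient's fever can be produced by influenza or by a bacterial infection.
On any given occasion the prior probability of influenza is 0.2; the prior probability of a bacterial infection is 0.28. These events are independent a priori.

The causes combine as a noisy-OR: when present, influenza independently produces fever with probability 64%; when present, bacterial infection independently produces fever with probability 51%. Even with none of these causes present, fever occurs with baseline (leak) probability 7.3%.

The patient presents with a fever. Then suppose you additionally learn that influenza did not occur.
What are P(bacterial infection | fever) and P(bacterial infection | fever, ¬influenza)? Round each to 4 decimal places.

P(bacterial infection | fever) ≈ 0.5506; P(bacterial infection | fever, ¬influenza) ≈ 0.7441

Under noisy-OR, P(fever | causes) = 1 − (1−0.073)·∏(1−qᵢ) over the active causes.
By total probability over the 4 (influenza, bacterial infection) configurations:
  P(fever) = 0.073·0.8·0.72 + 0.54577·0.8·0.28 + 0.66628·0.2·0.72 + 0.836477·0.2·0.28
        = 0.042048 + 0.122252 + 0.095944 + 0.046843 = 0.307087
Keeping only the bacterial infection-present terms gives 0.169095, so
  P(bacterial infection | fever) = 0.169095 / 0.307087 ≈ 0.5506

With the extra evidence:
P(fever | ¬influenza) = 0.073*0.72 + 0.54577*0.28 = 0.052560 + 0.152816 = 0.205376
The bacterial infection-present share is 0.54577*0.28 = 0.152816.
So P(bacterial infection | fever, ¬influenza) = 0.152816/0.205376 ≈ 0.7441.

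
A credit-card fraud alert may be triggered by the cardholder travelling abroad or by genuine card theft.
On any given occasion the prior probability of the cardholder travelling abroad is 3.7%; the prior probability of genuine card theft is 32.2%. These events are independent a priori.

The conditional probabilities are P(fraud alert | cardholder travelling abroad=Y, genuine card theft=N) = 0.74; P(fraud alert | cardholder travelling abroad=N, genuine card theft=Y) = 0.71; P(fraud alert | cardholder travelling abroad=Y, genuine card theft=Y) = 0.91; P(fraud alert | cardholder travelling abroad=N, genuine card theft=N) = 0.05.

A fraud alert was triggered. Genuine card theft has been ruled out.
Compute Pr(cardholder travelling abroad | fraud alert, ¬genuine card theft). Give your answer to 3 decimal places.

Pr(cardholder travelling abroad | fraud alert, ¬genuine card theft) ≈ 0.363

Sum P(fraud alert|·) weighted by the priors over both values of cardholder travelling abroad:
  P(fraud alert | ¬genuine card theft) = 0.05·0.963 + 0.74·0.037
        = 0.048150 + 0.027380 = 0.075530
Keeping only the cardholder travelling abroad-present terms gives 0.027380, so
  P(cardholder travelling abroad | fraud alert, ¬genuine card theft) = 0.027380 / 0.075530 ≈ 0.363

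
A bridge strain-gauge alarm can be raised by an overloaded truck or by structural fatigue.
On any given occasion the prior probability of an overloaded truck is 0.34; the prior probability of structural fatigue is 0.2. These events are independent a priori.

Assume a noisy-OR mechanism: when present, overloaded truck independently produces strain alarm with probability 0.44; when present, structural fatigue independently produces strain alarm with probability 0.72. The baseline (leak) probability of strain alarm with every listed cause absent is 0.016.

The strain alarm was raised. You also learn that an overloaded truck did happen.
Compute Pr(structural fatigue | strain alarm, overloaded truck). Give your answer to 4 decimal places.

Under noisy-OR, P(strain alarm | causes) = 1 − (1−0.016)·∏(1−qᵢ) over the active causes.
Enumerate both values of structural fatigue and weight by the priors:
  P(strain alarm | overloaded truck) = 0.44896·0.8 + 0.845709·0.2
        = 0.359168 + 0.169142 = 0.528310
The terms with structural fatigue present sum to 0.169142, so
  P(structural fatigue | strain alarm, overloaded truck) = 0.169142 / 0.528310 ≈ 0.3202

Pr(structural fatigue | strain alarm, overloaded truck) ≈ 0.3202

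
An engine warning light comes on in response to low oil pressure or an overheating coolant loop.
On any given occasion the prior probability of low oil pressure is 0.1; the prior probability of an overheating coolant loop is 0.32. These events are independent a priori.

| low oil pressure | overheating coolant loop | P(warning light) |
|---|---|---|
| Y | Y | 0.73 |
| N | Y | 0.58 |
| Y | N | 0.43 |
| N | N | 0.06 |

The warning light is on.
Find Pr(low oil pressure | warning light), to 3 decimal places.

Weight on low oil pressure=true, given the evidence: 0.029240 + 0.023360 = 0.052600
The normalizing constant is 0.06*0.9*0.68 + 0.58*0.9*0.32 + 0.43*0.1*0.68 + 0.73*0.1*0.32 = 0.256360
Posterior = 0.052600 / 0.256360 ≈ 0.205

Pr(low oil pressure | warning light) ≈ 0.205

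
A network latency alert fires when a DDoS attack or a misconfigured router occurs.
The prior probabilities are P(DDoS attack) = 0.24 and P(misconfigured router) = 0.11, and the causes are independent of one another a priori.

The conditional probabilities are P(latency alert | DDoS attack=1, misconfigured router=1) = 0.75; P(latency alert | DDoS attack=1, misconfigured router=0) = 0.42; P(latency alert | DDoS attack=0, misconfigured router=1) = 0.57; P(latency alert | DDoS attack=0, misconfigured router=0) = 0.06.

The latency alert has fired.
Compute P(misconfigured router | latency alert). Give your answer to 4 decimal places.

Numerator (weight on configurations with misconfigured router): 0.047652 + 0.019800 = 0.067452
The normalizing constant is 0.06·0.76·0.89 + 0.57·0.76·0.11 + 0.42·0.24·0.89 + 0.75·0.24·0.11 = 0.197748
P(misconfigured router | latency alert) = 0.067452/0.197748 ≈ 0.3411

P(misconfigured router | latency alert) ≈ 0.3411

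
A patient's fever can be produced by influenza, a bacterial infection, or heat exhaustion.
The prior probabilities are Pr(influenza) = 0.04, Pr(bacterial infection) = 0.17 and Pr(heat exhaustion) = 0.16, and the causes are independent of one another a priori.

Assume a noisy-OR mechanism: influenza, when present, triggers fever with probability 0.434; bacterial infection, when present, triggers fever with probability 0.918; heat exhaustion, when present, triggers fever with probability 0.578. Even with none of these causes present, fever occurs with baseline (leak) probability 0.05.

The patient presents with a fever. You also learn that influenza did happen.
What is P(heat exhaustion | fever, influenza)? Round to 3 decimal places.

Under noisy-OR, P(fever | causes) = 1 − (1−0.05)·∏(1−qᵢ) over the active causes.
Enumerate the 4 (bacterial infection, heat exhaustion) configurations and weight by the priors:
  P(fever | influenza) = 0.4623*0.83*0.84 + 0.773091*0.83*0.16 + 0.955909*0.17*0.84 + 0.981393*0.17*0.16
        = 0.322316 + 0.102666 + 0.136504 + 0.026694 = 0.588180
The terms with heat exhaustion present sum to 0.129360, so
  P(heat exhaustion | fever, influenza) = 0.129360 / 0.588180 ≈ 0.220

P(heat exhaustion | fever, influenza) ≈ 0.220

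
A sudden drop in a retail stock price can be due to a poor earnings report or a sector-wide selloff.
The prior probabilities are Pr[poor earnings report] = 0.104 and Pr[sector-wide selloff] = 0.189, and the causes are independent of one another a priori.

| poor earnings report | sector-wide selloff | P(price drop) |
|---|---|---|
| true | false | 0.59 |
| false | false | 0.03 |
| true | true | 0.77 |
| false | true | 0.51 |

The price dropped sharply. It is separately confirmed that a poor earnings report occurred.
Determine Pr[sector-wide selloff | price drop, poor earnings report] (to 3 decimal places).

P(price drop | poor earnings report) = 0.59·0.811 + 0.77·0.189 = 0.478490 + 0.145530 = 0.624020
Restricting to configurations with sector-wide selloff present: 0.77·0.189 = 0.145530.
Hence the posterior is 0.145530/0.624020 ≈ 0.233.

Pr[sector-wide selloff | price drop, poor earnings report] ≈ 0.233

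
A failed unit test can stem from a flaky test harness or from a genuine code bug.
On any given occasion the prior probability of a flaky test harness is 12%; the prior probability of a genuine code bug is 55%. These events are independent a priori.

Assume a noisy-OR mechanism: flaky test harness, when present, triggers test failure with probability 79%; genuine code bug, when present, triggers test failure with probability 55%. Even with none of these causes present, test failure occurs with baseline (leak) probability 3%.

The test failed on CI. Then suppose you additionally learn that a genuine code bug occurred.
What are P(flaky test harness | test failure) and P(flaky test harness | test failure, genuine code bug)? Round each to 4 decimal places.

Under noisy-OR, P(test failure | causes) = 1 − (1−0.03)·∏(1−qᵢ) over the active causes.
P(test failure) = 0.03·0.88·0.45 + 0.5635·0.88·0.55 + 0.7963·0.12·0.45 + 0.908335·0.12·0.55 = 0.011880 + 0.272734 + 0.043000 + 0.059950 = 0.387564
The flaky test harness-present share is 0.043000 + 0.059950 = 0.102950.
So P(flaky test harness | test failure) = 0.102950/0.387564 ≈ 0.2656.

With the extra evidence:
P(test failure | genuine code bug) = 0.5635·0.88 + 0.908335·0.12 = 0.495880 + 0.109000 = 0.604880
Of this, 0.109000 comes from 0.908335·0.12 (the flaky test harness=true cases).
Hence the posterior is 0.109000/0.604880 ≈ 0.1802.

P(flaky test harness | test failure) ≈ 0.2656; P(flaky test harness | test failure, genuine code bug) ≈ 0.1802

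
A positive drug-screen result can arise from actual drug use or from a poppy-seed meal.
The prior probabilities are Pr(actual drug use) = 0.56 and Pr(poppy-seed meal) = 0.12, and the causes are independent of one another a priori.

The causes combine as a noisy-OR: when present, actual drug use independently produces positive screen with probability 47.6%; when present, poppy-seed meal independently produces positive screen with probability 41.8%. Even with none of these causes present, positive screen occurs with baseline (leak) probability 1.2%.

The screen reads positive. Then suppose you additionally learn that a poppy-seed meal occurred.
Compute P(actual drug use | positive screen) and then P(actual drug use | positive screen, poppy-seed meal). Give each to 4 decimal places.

P(actual drug use | positive screen) ≈ 0.9131; P(actual drug use | positive screen, poppy-seed meal) ≈ 0.6766

Under noisy-OR, P(positive screen | causes) = 1 − (1−0.012)·∏(1−qᵢ) over the active causes.
Sum P(positive screen|·) weighted by the priors over the 4 (actual drug use, poppy-seed meal) configurations:
  P(positive screen) = 0.012*0.44*0.88 + 0.424984*0.44*0.12 + 0.482288*0.56*0.88 + 0.698692*0.56*0.12
        = 0.004646 + 0.022439 + 0.237672 + 0.046952 = 0.311709
Configurations with actual drug use contribute 0.284624, so
  P(actual drug use | positive screen) = 0.284624 / 0.311709 ≈ 0.9131

Now also conditioning on poppy-seed meal=true:
P(positive screen | poppy-seed meal) = 0.424984×0.44 + 0.698692×0.56 = 0.186993 + 0.391268 = 0.578261
The actual drug use-present share is 0.698692×0.56 = 0.391268.
Hence the posterior is 0.391268/0.578261 ≈ 0.6766.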